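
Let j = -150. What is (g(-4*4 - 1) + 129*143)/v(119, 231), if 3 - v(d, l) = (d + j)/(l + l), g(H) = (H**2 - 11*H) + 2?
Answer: 8743350/1417 ≈ 6170.3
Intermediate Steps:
g(H) = 2 + H**2 - 11*H
v(d, l) = 3 - (-150 + d)/(2*l) (v(d, l) = 3 - (d - 150)/(l + l) = 3 - (-150 + d)/(2*l))
(g(-4*4 - 1) + 129*143)/v(119, 231) = ((2 + (-4*4 - 1)**2 - 11*(-4*4 - 1)) + 129*143)/(((1/2)*(150 - 1*119 + 6*231)/231)) = ((2 + (-16 - 1)**2 - 11*(-16 - 1)) + 18447)/(((1/2)*(1/231)*(150 - 119 + 1386))) = ((2 + (-17)**2 - 11*(-17)) + 18447)/(((1/2)*(1/231)*1417)) = ((2 + 289 + 187) + 18447)/(1417/462) = (478 + 18447)*(462/1417) = 18925*(462/1417) = 8743350/1417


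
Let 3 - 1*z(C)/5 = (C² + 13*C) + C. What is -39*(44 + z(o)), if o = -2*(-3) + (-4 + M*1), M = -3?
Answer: -4836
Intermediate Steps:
o = -1 (o = -2*(-3) + (-4 - 3*1) = 6 + (-4 - 3) = 6 - 7 = -1)
z(C) = 15 - 70*C - 5*C² (z(C) = 15 - 5*((C² + 13*C) + C) = 15 - 5*(C² + 14*C) = 15 + (-70*C - 5*C²) = 15 - 70*C - 5*C²)
-39*(44 + z(o)) = -39*(44 + (15 - 70*(-1) - 5*(-1)²)) = -39*(44 + (15 + 70 - 5*1)) = -39*(44 + (15 + 70 - 5)) = -39*(44 + 80) = -39*124 = -4836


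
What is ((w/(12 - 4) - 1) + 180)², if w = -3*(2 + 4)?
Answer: 499849/16 ≈ 31241.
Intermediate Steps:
w = -18 (w = -3*6 = -18)
((w/(12 - 4) - 1) + 180)² = ((-18/(12 - 4) - 1) + 180)² = ((-18/8 - 1) + 180)² = ((-18*⅛ - 1) + 180)² = ((-9/4 - 1) + 180)² = (-13/4 + 180)² = (707/4)² = 499849/16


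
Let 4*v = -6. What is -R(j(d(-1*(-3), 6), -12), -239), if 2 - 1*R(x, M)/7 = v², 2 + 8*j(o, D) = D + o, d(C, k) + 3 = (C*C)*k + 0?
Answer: 7/4 ≈ 1.7500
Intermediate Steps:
d(C, k) = -3 + k*C² (d(C, k) = -3 + ((C*C)*k + 0) = -3 + (C²*k + 0) = -3 + (k*C² + 0) = -3 + k*C²)
v = -3/2 (v = (¼)*(-6) = -3/2 ≈ -1.5000)
j(o, D) = -¼ + D/8 + o/8 (j(o, D) = -¼ + (D + o)/8 = -¼ + (D/8 + o/8) = -¼ + D/8 + o/8)
R(x, M) = -7/4 (R(x, M) = 14 - 7*(-3/2)² = 14 - 7*9/4 = 14 - 63/4 = -7/4)
-R(j(d(-1*(-3), 6), -12), -239) = -1*(-7/4) = 7/4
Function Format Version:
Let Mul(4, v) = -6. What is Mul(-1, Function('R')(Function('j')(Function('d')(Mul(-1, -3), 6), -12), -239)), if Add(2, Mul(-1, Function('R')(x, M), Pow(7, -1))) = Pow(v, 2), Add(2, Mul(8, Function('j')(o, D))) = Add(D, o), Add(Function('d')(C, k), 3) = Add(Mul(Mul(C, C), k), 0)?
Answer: Rational(7, 4) ≈ 1.7500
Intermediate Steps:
Function('d')(C, k) = Add(-3, Mul(k, Pow(C, 2))) (Function('d')(C, k) = Add(-3, Add(Mul(Mul(C, C), k), 0)) = Add(-3, Add(Mul(Pow(C, 2), k), 0)) = Add(-3, Add(Mul(k, Pow(C, 2)), 0)) = Add(-3, Mul(k, Pow(C, 2))))
v = Rational(-3, 2) (v = Mul(Rational(1, 4), -6) = Rational(-3, 2) ≈ -1.5000)
Function('j')(o, D) = Add(Rational(-1, 4), Mul(Rational(1, 8), D), Mul(Rational(1, 8), o)) (Function('j')(o, D) = Add(Rational(-1, 4), Mul(Rational(1, 8), Add(D, o))) = Add(Rational(-1, 4), Add(Mul(Rational(1, 8), D), Mul(Rational(1, 8), o))) = Add(Rational(-1, 4), Mul(Rational(1, 8), D), Mul(Rational(1, 8), o)))
Function('R')(x, M) = Rational(-7, 4) (Function('R')(x, M) = Add(14, Mul(-7, Pow(Rational(-3, 2), 2))) = Add(14, Mul(-7, Rational(9, 4))) = Add(14, Rational(-63, 4)) = Rational(-7, 4))
Mul(-1, Function('R')(Function('j')(Function('d')(Mul(-1, -3), 6), -12), -239)) = Mul(-1, Rational(-7, 4)) = Rational(7, 4)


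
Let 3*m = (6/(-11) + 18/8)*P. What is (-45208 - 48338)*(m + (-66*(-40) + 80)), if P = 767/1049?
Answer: -5872981351635/23078 ≈ -2.5448e+8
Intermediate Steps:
P = 767/1049 (P = 767*(1/1049) = 767/1049 ≈ 0.73117)
m = 19175/46156 (m = ((6/(-11) + 18/8)*(767/1049))/3 = ((6*(-1/11) + 18*(⅛))*(767/1049))/3 = ((-6/11 + 9/4)*(767/1049))/3 = ((75/44)*(767/1049))/3 = (⅓)*(57525/46156) = 19175/46156 ≈ 0.41544)
(-45208 - 48338)*(m + (-66*(-40) + 80)) = (-45208 - 48338)*(19175/46156 + (-66*(-40) + 80)) = -93546*(19175/46156 + (2640 + 80)) = -93546*(19175/46156 + 2720) = -93546*125563495/46156 = -5872981351635/23078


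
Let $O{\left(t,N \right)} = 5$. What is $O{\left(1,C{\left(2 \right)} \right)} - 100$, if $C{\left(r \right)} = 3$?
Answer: $-95$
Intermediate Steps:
$O{\left(1,C{\left(2 \right)} \right)} - 100 = 5 - 100 = -95$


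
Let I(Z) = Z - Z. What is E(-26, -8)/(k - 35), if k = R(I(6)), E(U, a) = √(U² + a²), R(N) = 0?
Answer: -2*√185/35 ≈ -0.77723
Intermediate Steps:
I(Z) = 0
k = 0
E(-26, -8)/(k - 35) = √((-26)² + (-8)²)/(0 - 35) = √(676 + 64)/(-35) = -2*√185/35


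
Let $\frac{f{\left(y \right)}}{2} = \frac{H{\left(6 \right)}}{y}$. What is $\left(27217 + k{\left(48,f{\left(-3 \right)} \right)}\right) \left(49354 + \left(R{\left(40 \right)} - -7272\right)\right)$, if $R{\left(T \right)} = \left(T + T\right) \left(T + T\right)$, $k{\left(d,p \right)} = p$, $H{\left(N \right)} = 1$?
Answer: $\frac{5146009874}{3} \approx 1.7153 \cdot 10^{9}$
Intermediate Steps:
$f{\left(y \right)} = \frac{2}{y}$ ($f{\left(y \right)} = 2 \cdot 1 \frac{1}{y} = \frac{2}{y}$)
$R{\left(T \right)} = 4 T^{2}$ ($R{\left(T \right)} = 2 T 2 T = 4 T^{2}$)
$\left(27217 + k{\left(48,f{\left(-3 \right)} \right)}\right) \left(49354 + \left(R{\left(40 \right)} - -7272\right)\right) = \left(27217 + \frac{2}{-3}\right) \left(49354 + \left(4 \cdot 40^{2} - -7272\right)\right) = \left(27217 + 2 \left(- \frac{1}{3}\right)\right) \left(49354 + \left(4 \cdot 1600 + 7272\right)\right) = \left(27217 - \frac{2}{3}\right) \left(49354 + \left(6400 + 7272\right)\right) = \frac{81649 \left(49354 + 13672\right)}{3} = \frac{81649}{3} \cdot 63026 = \frac{5146009874}{3}$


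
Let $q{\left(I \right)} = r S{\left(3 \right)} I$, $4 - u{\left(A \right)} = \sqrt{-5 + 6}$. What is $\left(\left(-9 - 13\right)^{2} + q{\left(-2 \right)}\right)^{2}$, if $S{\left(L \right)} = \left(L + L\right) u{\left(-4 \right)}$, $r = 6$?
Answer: $71824$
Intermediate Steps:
$u{\left(A \right)} = 3$ ($u{\left(A \right)} = 4 - \sqrt{-5 + 6} = 4 - \sqrt{1} = 4 - 1 = 3$)
$S{\left(L \right)} = 6 L$ ($S{\left(L \right)} = \left(L + L\right) 3 = 2 L 3 = 6 L$)
$q{\left(I \right)} = 108 I$ ($q{\left(I \right)} = 6 \cdot 6 \cdot 3 I = 6 \cdot 18 I = 108 I$)
$\left(\left(-9 - 13\right)^{2} + q{\left(-2 \right)}\right)^{2} = \left(\left(-9 - 13\right)^{2} + 108 \left(-2\right)\right)^{2} = \left(\left(-22\right)^{2} - 216\right)^{2} = \left(484 - 216\right)^{2} = 268^{2} = 71824$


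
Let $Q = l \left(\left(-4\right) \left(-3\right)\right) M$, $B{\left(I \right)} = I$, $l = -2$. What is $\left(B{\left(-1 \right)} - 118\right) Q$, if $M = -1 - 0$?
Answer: $-2856$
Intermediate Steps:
$M = -1$ ($M = -1 + 0 = -1$)
$Q = 24$ ($Q = - 2 \left(\left(-4\right) \left(-3\right)\right) \left(-1\right) = \left(-2\right) 12 \left(-1\right) = \left(-24\right) \left(-1\right) = 24$)
$\left(B{\left(-1 \right)} - 118\right) Q = \left(-1 - 118\right) 24 = \left(-119\right) 24 = -2856$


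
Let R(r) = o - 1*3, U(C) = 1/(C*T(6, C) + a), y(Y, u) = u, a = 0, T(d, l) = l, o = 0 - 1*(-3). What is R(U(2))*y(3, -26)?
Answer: 0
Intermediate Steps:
o = 3 (o = 0 + 3 = 3)
U(C) = C⁻² (U(C) = 1/(C*C + 0) = 1/(C² + 0) = 1/(C²) = C⁻²)
R(r) = 0 (R(r) = 3 - 1*3 = 3 - 3 = 0)
R(U(2))*y(3, -26) = 0*(-26) = 0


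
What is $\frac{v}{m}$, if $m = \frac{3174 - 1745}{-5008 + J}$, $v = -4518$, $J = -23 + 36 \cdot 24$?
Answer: $\frac{18826506}{1429} \approx 13175.0$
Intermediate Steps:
$J = 841$ ($J = -23 + 864 = 841$)
$m = - \frac{1429}{4167}$ ($m = \frac{3174 - 1745}{-5008 + 841} = \frac{1429}{-4167} = 1429 \left(- \frac{1}{4167}\right) = - \frac{1429}{4167} \approx -0.34293$)
$\frac{v}{m} = - \frac{4518}{- \frac{1429}{4167}} = \left(-4518\right) \left(- \frac{4167}{1429}\right) = \frac{18826506}{1429}$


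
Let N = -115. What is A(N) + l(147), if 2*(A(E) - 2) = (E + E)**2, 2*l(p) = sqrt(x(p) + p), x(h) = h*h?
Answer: 26452 + 7*sqrt(111) ≈ 26526.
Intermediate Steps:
x(h) = h**2
l(p) = sqrt(p + p**2)/2 (l(p) = sqrt(p**2 + p)/2 = sqrt(p + p**2)/2)
A(E) = 2 + 2*E**2 (A(E) = 2 + (E + E)**2/2 = 2 + (2*E)**2/2 = 2 + (4*E**2)/2 = 2 + 2*E**2)
A(N) + l(147) = (2 + 2*(-115)**2) + sqrt(147*(1 + 147))/2 = (2 + 2*13225) + sqrt(147*148)/2 = (2 + 26450) + sqrt(21756)/2 = 26452 + (14*sqrt(111))/2 = 26452 + 7*sqrt(111)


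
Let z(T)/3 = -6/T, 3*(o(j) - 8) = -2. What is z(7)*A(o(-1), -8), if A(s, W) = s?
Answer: -132/7 ≈ -18.857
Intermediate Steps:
o(j) = 22/3 (o(j) = 8 + (⅓)*(-2) = 8 - ⅔ = 22/3)
z(T) = -18/T (z(T) = 3*(-6/T) = -18/T)
z(7)*A(o(-1), -8) = -18/7*(22/3) = -18*⅐*(22/3) = -18/7*22/3 = -132/7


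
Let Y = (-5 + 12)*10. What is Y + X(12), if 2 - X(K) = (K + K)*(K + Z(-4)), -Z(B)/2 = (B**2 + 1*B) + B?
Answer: 168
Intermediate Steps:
Z(B) = -4*B - 2*B**2 (Z(B) = -2*((B**2 + 1*B) + B) = -2*((B**2 + B) + B) = -2*((B + B**2) + B) = -2*(B**2 + 2*B) = -4*B - 2*B**2)
X(K) = 2 - 2*K*(-16 + K) (X(K) = 2 - (K + K)*(K - 2*(-4)*(2 - 4)) = 2 - 2*K*(K - 2*(-4)*(-2)) = 2 - 2*K*(K - 16) = 2 - 2*K*(-16 + K))
Y = 70 (Y = 7*10 = 70)
Y + X(12) = 70 + (2 - 2*12**2 + 32*12) = 70 + (2 - 2*144 + 384) = 70 + (2 - 288 + 384) = 70 + 98 = 168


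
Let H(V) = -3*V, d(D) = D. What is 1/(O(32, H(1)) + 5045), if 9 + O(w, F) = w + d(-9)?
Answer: 1/5059 ≈ 0.00019767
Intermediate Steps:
O(w, F) = -18 + w (O(w, F) = -9 + (w - 9) = -9 + (-9 + w) = -18 + w)
1/(O(32, H(1)) + 5045) = 1/((-18 + 32) + 5045) = 1/(14 + 5045) = 1/5059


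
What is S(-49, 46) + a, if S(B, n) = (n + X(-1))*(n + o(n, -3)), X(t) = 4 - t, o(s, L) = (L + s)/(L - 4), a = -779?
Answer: 8776/7 ≈ 1253.7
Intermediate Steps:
o(s, L) = (L + s)/(-4 + L)
S(B, n) = (5 + n)*(3/7 + 6*n/7) (S(B, n) = (n + (4 - 1*(-1)))*(n + (-3 + n)/(-4 - 3)) = (n + (4 + 1))*(n + (-3 + n)/(-7)) = (n + 5)*(n - (-3 + n)/7) = (5 + n)*(n + (3/7 - n/7)) = (5 + n)*(3/7 + 6*n/7))
S(-49, 46) + a = (15/7 + (6/7)*46² + (33/7)*46) - 779 = (15/7 + (6/7)*2116 + 1518/7) - 779 = (15/7 + 12696/7 + 1518/7) - 779 = 14229/7 - 779 = 8776/7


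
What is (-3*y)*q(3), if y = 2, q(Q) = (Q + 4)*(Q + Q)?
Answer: -252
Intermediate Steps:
q(Q) = 2*Q*(4 + Q) (q(Q) = (4 + Q)*(2*Q) = 2*Q*(4 + Q))
(-3*y)*q(3) = (-3*2)*(2*3*(4 + 3)) = -12*3*7 = -6*42 = -252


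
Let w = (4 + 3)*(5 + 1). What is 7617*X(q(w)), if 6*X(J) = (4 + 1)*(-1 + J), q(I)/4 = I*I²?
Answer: 3762175945/2 ≈ 1.8811e+9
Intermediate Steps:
w = 42 (w = 7*6 = 42)
q(I) = 4*I³ (q(I) = 4*(I*I²) = 4*I³)
X(J) = -⅚ + 5*J/6 (X(J) = ((4 + 1)*(-1 + J))/6 = (5*(-1 + J))/6 = (-5 + 5*J)/6 = -⅚ + 5*J/6)
7617*X(q(w)) = 7617*(-⅚ + 5*(4*42³)/6) = 7617*(-⅚ + 5*(4*74088)/6) = 7617*(-⅚ + (⅚)*296352) = 7617*(-⅚ + 246960) = 7617*(1481755/6) = 3762175945/2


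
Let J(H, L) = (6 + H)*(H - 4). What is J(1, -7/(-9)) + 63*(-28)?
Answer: -1785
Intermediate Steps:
J(H, L) = (-4 + H)*(6 + H) (J(H, L) = (6 + H)*(-4 + H) = (-4 + H)*(6 + H))
J(1, -7/(-9)) + 63*(-28) = (-24 + 1² + 2*1) + 63*(-28) = (-24 + 1 + 2) - 1764 = -21 - 1764 = -1785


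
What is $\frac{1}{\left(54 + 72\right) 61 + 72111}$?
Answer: $\frac{1}{79797} \approx 1.2532 \cdot 10^{-5}$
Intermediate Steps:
$\frac{1}{\left(54 + 72\right) 61 + 72111} = \frac{1}{126 \cdot 61 + 72111} = \frac{1}{7686 + 72111} = \frac{1}{79797}$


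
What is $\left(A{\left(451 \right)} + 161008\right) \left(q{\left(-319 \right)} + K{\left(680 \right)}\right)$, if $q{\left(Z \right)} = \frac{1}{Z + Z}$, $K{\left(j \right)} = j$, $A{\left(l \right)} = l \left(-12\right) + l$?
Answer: $\frac{67699274433}{638} \approx 1.0611 \cdot 10^{8}$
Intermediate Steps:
$A{\left(l \right)} = - 11 l$ ($A{\left(l \right)} = - 12 l + l = - 11 l$)
$q{\left(Z \right)} = \frac{1}{2 Z}$
$\left(A{\left(451 \right)} + 161008\right) \left(q{\left(-319 \right)} + K{\left(680 \right)}\right) = \left(\left(-11\right) 451 + 161008\right) \left(\frac{1}{2 \left(-319\right)} + 680\right) = \left(-4961 + 161008\right) \left(\frac{1}{2} \left(- \frac{1}{319}\right) + 680\right) = 156047 \left(- \frac{1}{638} + 680\right) = 156047 \cdot \frac{433839}{638} = \frac{67699274433}{638}$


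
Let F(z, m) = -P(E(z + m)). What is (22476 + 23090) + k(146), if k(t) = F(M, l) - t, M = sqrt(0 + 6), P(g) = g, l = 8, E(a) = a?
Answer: 45412 - sqrt(6) ≈ 45410.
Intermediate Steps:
M = sqrt(6) ≈ 2.4495
F(z, m) = -m - z (F(z, m) = -(z + m) = -(m + z) = -m - z)
k(t) = -8 - t - sqrt(6) (k(t) = (-1*8 - sqrt(6)) - t = (-8 - sqrt(6)) - t = -8 - t - sqrt(6))
(22476 + 23090) + k(146) = (22476 + 23090) + (-8 - 1*146 - sqrt(6)) = 45566 + (-8 - 146 - sqrt(6)) = 45566 + (-154 - sqrt(6)) = 45412 - sqrt(6)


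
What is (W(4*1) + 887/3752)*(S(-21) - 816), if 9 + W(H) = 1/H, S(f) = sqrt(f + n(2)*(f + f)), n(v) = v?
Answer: 3258186/469 - 31943*I*sqrt(105)/3752 ≈ 6947.1 - 87.238*I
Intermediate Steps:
S(f) = sqrt(5)*sqrt(f) (S(f) = sqrt(f + 2*(f + f)) = sqrt(f + 2*(2*f)) = sqrt(f + 4*f) = sqrt(5*f) = sqrt(5)*sqrt(f))
W(H) = -9 + 1/H
(W(4*1) + 887/3752)*(S(-21) - 816) = ((-9 + 1/(4*1)) + 887/3752)*(sqrt(5)*sqrt(-21) - 816) = ((-9 + 1/4) + 887*(1/3752))*(sqrt(5)*(I*sqrt(21)) - 816) = ((-9 + 1/4) + 887/3752)*(I*sqrt(105) - 816) = (-35/4 + 887/3752)*(-816 + I*sqrt(105)) = -31943*(-816 + I*sqrt(105))/3752 = 3258186/469 - 31943*I*sqrt(105)/3752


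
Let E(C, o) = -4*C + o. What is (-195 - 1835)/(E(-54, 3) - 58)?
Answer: -290/23 ≈ -12.609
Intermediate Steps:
E(C, o) = o - 4*C
(-195 - 1835)/(E(-54, 3) - 58) = (-195 - 1835)/((3 - 4*(-54)) - 58) = -2030/((3 + 216) - 58) = -2030/(219 - 58) = -2030/161 = -2030*1/161 = -290/23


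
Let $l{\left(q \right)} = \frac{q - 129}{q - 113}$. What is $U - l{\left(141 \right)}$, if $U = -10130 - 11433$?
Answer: $- \frac{150944}{7} \approx -21563.0$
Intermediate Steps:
$U = -21563$
$l{\left(q \right)} = \frac{-129 + q}{-113 + q}$
$U - l{\left(141 \right)} = -21563 - \frac{-129 + 141}{-113 + 141} = -21563 - \frac{1}{28} \cdot 12 = -21563 - \frac{3}{7} = - \frac{150944}{7}$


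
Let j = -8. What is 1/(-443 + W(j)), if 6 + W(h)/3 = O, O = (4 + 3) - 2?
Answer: -1/446 ≈ -0.0022422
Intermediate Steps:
O = 5 (O = 7 - 2 = 5)
W(h) = -3 (W(h) = -18 + 3*5 = -18 + 15 = -3)
1/(-443 + W(j)) = 1/(-443 - 3) = 1/(-446) = -1/446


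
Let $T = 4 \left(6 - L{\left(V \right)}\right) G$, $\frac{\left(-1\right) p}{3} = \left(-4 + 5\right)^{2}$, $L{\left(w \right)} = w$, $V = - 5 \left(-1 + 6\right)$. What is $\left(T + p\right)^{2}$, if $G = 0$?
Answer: $9$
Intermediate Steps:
$V = -25$ ($V = \left(-5\right) 5 = -25$)
$p = -3$ ($p = - 3 \left(-4 + 5\right)^{2} = - 3 \cdot 1^{2} = \left(-3\right) 1 = -3$)
$T = 0$ ($T = 4 \left(6 - -25\right) 0 = 4 \left(6 + 25\right) 0 = 4 \cdot 31 \cdot 0 = 124 \cdot 0 = 0$)
$\left(T + p\right)^{2} = \left(0 - 3\right)^{2} = \left(-3\right)^{2} = 9$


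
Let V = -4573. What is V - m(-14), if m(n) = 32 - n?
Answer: -4619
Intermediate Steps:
V - m(-14) = -4573 - (32 - 1*(-14)) = -4573 - (32 + 14) = -4573 - 1*46 = -4573 - 46 = -4619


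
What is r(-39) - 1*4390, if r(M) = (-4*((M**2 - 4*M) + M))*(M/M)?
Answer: -10942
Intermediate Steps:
r(M) = -4*M**2 + 12*M (r(M) = -4*(M**2 - 3*M)*1 = (-4*M**2 + 12*M)*1 = -4*M**2 + 12*M)
r(-39) - 1*4390 = 4*(-39)*(3 - 1*(-39)) - 1*4390 = 4*(-39)*(3 + 39) - 4390 = 4*(-39)*42 - 4390 = -6552 - 4390 = -10942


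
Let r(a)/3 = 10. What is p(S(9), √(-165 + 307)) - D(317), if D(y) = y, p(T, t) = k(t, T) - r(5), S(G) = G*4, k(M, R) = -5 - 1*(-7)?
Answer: -345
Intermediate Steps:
r(a) = 30 (r(a) = 3*10 = 30)
k(M, R) = 2 (k(M, R) = -5 + 7 = 2)
S(G) = 4*G
p(T, t) = -28 (p(T, t) = 2 - 1*30 = 2 - 30 = -28)
p(S(9), √(-165 + 307)) - D(317) = -28 - 1*317 = -28 - 317 = -345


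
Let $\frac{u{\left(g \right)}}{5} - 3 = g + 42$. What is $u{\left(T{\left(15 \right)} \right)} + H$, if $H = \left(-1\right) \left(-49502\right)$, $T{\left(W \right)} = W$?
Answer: $49802$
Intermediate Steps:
$H = 49502$
$u{\left(g \right)} = 225 + 5 g$ ($u{\left(g \right)} = 15 + 5 \left(g + 42\right) = 15 + 5 \left(42 + g\right) = 15 + \left(210 + 5 g\right) = 225 + 5 g$)
$u{\left(T{\left(15 \right)} \right)} + H = \left(225 + 5 \cdot 15\right) + 49502 = \left(225 + 75\right) + 49502 = 300 + 49502 = 49802$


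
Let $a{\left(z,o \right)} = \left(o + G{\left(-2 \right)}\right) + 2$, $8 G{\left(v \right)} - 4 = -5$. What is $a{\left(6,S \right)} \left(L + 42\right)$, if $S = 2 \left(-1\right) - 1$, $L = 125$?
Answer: $- \frac{1503}{8} \approx -187.88$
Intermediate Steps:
$S = -3$ ($S = -2 - 1 = -3$)
$G{\left(v \right)} = - \frac{1}{8}$ ($G{\left(v \right)} = \frac{1}{2} + \frac{1}{8} \left(-5\right) = \frac{1}{2} - \frac{5}{8} = - \frac{1}{8}$)
$a{\left(z,o \right)} = \frac{15}{8} + o$ ($a{\left(z,o \right)} = \left(o - \frac{1}{8}\right) + 2 = \left(- \frac{1}{8} + o\right) + 2 = \frac{15}{8} + o$)
$a{\left(6,S \right)} \left(L + 42\right) = \left(\frac{15}{8} - 3\right) \left(125 + 42\right) = \left(- \frac{9}{8}\right) 167 = - \frac{1503}{8}$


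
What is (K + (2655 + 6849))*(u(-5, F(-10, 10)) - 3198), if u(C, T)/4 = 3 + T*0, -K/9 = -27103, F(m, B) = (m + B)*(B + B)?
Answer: -807431166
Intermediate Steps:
F(m, B) = 2*B*(B + m) (F(m, B) = (B + m)*(2*B) = 2*B*(B + m))
K = 243927 (K = -9*(-27103) = 243927)
u(C, T) = 12 (u(C, T) = 4*(3 + T*0) = 4*(3 + 0) = 4*3 = 12)
(K + (2655 + 6849))*(u(-5, F(-10, 10)) - 3198) = (243927 + (2655 + 6849))*(12 - 3198) = (243927 + 9504)*(-3186) = 253431*(-3186) = -807431166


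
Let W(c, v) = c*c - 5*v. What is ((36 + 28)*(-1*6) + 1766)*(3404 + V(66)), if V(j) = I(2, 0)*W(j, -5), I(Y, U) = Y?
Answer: 16813412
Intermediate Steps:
W(c, v) = c**2 - 5*v
V(j) = 50 + 2*j**2 (V(j) = 2*(j**2 - 5*(-5)) = 2*(j**2 + 25) = 2*(25 + j**2) = 50 + 2*j**2)
((36 + 28)*(-1*6) + 1766)*(3404 + V(66)) = ((36 + 28)*(-1*6) + 1766)*(3404 + (50 + 2*66**2)) = (64*(-6) + 1766)*(3404 + (50 + 2*4356)) = (-384 + 1766)*(3404 + (50 + 8712)) = 1382*(3404 + 8762) = 1382*12166 = 16813412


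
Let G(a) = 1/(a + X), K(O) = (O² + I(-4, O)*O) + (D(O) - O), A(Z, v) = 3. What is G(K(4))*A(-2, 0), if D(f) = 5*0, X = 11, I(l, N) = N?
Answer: 1/13 ≈ 0.076923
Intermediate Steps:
D(f) = 0
K(O) = -O + 2*O² (K(O) = (O² + O*O) + (0 - O) = (O² + O²) - O = 2*O² - O = -O + 2*O²)
G(a) = 1/(11 + a) (G(a) = 1/(a + 11) = 1/(11 + a))
G(K(4))*A(-2, 0) = 3/(11 + 4*(-1 + 2*4)) = 3/(11 + 4*(-1 + 8)) = 3/(11 + 4*7) = 3/(11 + 28) = 3/39 = (1/39)*3 = 1/13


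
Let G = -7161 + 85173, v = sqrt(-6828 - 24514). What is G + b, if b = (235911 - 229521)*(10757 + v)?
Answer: 68815242 + 6390*I*sqrt(31342) ≈ 6.8815e+7 + 1.1313e+6*I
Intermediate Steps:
v = I*sqrt(31342) (v = sqrt(-31342) = I*sqrt(31342) ≈ 177.04*I)
G = 78012 (G = -11*651 + 85173 = -7161 + 85173 = 78012)
b = 68737230 + 6390*I*sqrt(31342) (b = (235911 - 229521)*(10757 + I*sqrt(31342)) = 6390*(10757 + I*sqrt(31342)) = 68737230 + 6390*I*sqrt(31342) ≈ 6.8737e+7 + 1.1313e+6*I)
G + b = 78012 + (68737230 + 6390*I*sqrt(31342)) = 68815242 + 6390*I*sqrt(31342)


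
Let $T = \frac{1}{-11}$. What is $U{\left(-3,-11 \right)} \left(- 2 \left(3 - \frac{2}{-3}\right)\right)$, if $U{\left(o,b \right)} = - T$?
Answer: $- \frac{2}{3} \approx -0.66667$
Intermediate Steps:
$T = - \frac{1}{11} \approx -0.090909$
$U{\left(o,b \right)} = \frac{1}{11}$ ($U{\left(o,b \right)} = \left(-1\right) \left(- \frac{1}{11}\right) = \frac{1}{11}$)
$U{\left(-3,-11 \right)} \left(- 2 \left(3 - \frac{2}{-3}\right)\right) = \frac{\left(-2\right) \left(3 - \frac{2}{-3}\right)}{11} = \frac{\left(-2\right) \left(3 - - \frac{2}{3}\right)}{11} = \frac{\left(-2\right) \left(3 + \frac{2}{3}\right)}{11} = \frac{\left(-2\right) \frac{11}{3}}{11} = \frac{1}{11} \left(- \frac{22}{3}\right) = - \frac{2}{3}$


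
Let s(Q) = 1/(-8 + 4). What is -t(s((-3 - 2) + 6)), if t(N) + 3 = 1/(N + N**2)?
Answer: 25/3 ≈ 8.3333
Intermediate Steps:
s(Q) = -1/4 (s(Q) = 1/(-4) = -1/4)
t(N) = -3 + 1/(N + N**2)
-t(s((-3 - 2) + 6)) = -(1 - 3*(-1/4) - 3*(-1/4)**2)/((-1/4)*(1 - 1/4)) = -(-4)*(1 + 3/4 - 3*1/16)/3/4 = -(-4)*4*(1 + 3/4 - 3/16)/3 = -(-4)*4*25/(3*16) = -1*(-25/3) = 25/3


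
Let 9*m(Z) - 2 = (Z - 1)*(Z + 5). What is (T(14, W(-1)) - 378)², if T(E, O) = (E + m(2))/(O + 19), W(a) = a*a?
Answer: 2277081/16 ≈ 1.4232e+5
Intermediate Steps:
W(a) = a²
m(Z) = 2/9 + (-1 + Z)*(5 + Z)/9 (m(Z) = 2/9 + ((Z - 1)*(Z + 5))/9 = 2/9 + ((-1 + Z)*(5 + Z))/9 = 2/9 + (-1 + Z)*(5 + Z)/9)
T(E, O) = (1 + E)/(19 + O) (T(E, O) = (E + (-⅓ + (⅑)*2² + (4/9)*2))/(O + 19) = (E + (-⅓ + (⅑)*4 + 8/9))/(19 + O) = (E + (-⅓ + 4/9 + 8/9))/(19 + O) = (E + 1)/(19 + O) = (1 + E)/(19 + O))
(T(14, W(-1)) - 378)² = ((1 + 14)/(19 + (-1)²) - 378)² = (15/(19 + 1) - 378)² = (15/20 - 378)² = ((1/20)*15 - 378)² = (¾ - 378)² = (-1509/4)² = 2277081/16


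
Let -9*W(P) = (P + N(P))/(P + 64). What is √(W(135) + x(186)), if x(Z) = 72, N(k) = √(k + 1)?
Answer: √(25634583 - 398*√34)/597 ≈ 8.4805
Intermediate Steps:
N(k) = √(1 + k)
W(P) = -(P + √(1 + P))/(9*(64 + P)) (W(P) = -(P + √(1 + P))/(9*(P + 64)) = -(P + √(1 + P))/(9*(64 + P)))
√(W(135) + x(186)) = √((-1*135 - √(1 + 135))/(9*(64 + 135)) + 72) = √((⅑)*(-135 - √136)/199 + 72) = √((⅑)*(1/199)*(-135 - 2*√34) + 72) = √((-15/199 - 2*√34/1791) + 72) = √(14313/199 - 2*√34/1791)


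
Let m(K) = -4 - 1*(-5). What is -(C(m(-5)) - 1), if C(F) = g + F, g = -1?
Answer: 1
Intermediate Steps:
m(K) = 1 (m(K) = -4 + 5 = 1)
C(F) = -1 + F
-(C(m(-5)) - 1) = -((-1 + 1) - 1) = -(0 - 1) = -1*(-1) = 1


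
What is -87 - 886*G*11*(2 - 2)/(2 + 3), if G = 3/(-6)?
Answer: -87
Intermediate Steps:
G = -½ (G = 3*(-⅙) = -½ ≈ -0.50000)
-87 - 886*G*11*(2 - 2)/(2 + 3) = -87 - 886*(-½*11)*(2 - 2)/(2 + 3) = -87 - (-4873)*0/5 = -87 - (-4873)*0*(⅕) = -87 - (-4873)*0 = -87 - 886*0 = -87 + 0 = -87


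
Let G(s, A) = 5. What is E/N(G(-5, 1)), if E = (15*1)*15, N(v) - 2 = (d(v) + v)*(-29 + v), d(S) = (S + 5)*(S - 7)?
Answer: 225/362 ≈ 0.62155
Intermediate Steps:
d(S) = (-7 + S)*(5 + S) (d(S) = (5 + S)*(-7 + S) = (-7 + S)*(5 + S))
N(v) = 2 + (-29 + v)*(-35 + v² - v) (N(v) = 2 + ((-35 + v² - 2*v) + v)*(-29 + v) = 2 + (-35 + v² - v)*(-29 + v) = 2 + (-29 + v)*(-35 + v² - v))
E = 225 (E = 15*15 = 225)
E/N(G(-5, 1)) = 225/(1017 + 5³ - 30*5² - 6*5) = 225/(1017 + 125 - 30*25 - 30) = 225/(1017 + 125 - 750 - 30) = 225/362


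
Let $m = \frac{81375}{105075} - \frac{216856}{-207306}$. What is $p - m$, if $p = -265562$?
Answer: $- \frac{12854869283173}{48405951} \approx -2.6556 \cdot 10^{5}$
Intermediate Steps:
$m = \frac{88123711}{48405951}$ ($m = 81375 \cdot \frac{1}{105075} - - \frac{108428}{103653} = \frac{1085}{1401} + \frac{108428}{103653} = \frac{88123711}{48405951} \approx 1.8205$)
$p - m = -265562 - \frac{88123711}{48405951} = - \frac{12854869283173}{48405951}$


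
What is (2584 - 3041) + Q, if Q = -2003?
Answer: -2460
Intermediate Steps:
(2584 - 3041) + Q = (2584 - 3041) - 2003 = -457 - 2003 = -2460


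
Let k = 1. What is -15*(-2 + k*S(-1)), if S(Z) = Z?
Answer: 45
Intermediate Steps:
-15*(-2 + k*S(-1)) = -15*(-2 + 1*(-1)) = -15*(-2 - 1) = -15*(-3) = 45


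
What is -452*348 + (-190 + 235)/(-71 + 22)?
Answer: -7707549/49 ≈ -1.5730e+5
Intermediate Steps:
-452*348 + (-190 + 235)/(-71 + 22) = -157296 + 45/(-49) = -157296 + 45*(-1/49) = -157296 - 45/49 = -7707549/49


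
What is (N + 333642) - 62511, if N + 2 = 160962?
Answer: 432091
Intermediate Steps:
N = 160960 (N = -2 + 160962 = 160960)
(N + 333642) - 62511 = (160960 + 333642) - 62511 = 494602 - 62511 = 432091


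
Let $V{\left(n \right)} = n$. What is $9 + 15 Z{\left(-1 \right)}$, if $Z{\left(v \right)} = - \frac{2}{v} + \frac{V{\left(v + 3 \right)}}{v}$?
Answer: $9$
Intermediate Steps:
$Z{\left(v \right)} = - \frac{2}{v} + \frac{3 + v}{v}$ ($Z{\left(v \right)} = - \frac{2}{v} + \frac{v + 3}{v} = - \frac{2}{v} + \frac{3 + v}{v}$)
$9 + 15 Z{\left(-1 \right)} = 9 + 15 \frac{1 - 1}{-1} = 9 + 15 \left(\left(-1\right) 0\right) = 9 + 15 \cdot 0 = 9 + 0 = 9$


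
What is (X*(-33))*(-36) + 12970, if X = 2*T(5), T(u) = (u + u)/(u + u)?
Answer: 15346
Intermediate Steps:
T(u) = 1 (T(u) = (2*u)/((2*u)) = (2*u)*(1/(2*u)) = 1)
X = 2 (X = 2*1 = 2)
(X*(-33))*(-36) + 12970 = (2*(-33))*(-36) + 12970 = -66*(-36) + 12970 = 2376 + 12970 = 15346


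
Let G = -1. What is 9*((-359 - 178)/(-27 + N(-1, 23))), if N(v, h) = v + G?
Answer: 4833/29 ≈ 166.66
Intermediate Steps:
N(v, h) = -1 + v (N(v, h) = v - 1 = -1 + v)
9*((-359 - 178)/(-27 + N(-1, 23))) = 9*((-359 - 178)/(-27 + (-1 - 1))) = 9*(-537/(-27 - 2)) = 9*(-537/(-29)) = 9*(-537*(-1/29)) = 9*(537/29) = 4833/29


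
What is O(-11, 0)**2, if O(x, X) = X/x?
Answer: 0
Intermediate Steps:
O(-11, 0)**2 = (0/(-11))**2 = (0*(-1/11))**2 = 0**2 = 0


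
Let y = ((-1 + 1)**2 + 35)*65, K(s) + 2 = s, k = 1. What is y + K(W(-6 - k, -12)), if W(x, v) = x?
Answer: 2266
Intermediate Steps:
K(s) = -2 + s
y = 2275 (y = (0**2 + 35)*65 = (0 + 35)*65 = 35*65 = 2275)
y + K(W(-6 - k, -12)) = 2275 + (-2 + (-6 - 1*1)) = 2275 + (-2 + (-6 - 1)) = 2275 + (-2 - 7) = 2275 - 9 = 2266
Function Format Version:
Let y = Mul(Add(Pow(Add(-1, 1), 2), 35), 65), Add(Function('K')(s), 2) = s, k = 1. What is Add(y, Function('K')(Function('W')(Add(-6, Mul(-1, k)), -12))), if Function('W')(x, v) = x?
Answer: 2266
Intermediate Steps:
Function('K')(s) = Add(-2, s)
y = 2275 (y = Mul(Add(Pow(0, 2), 35), 65) = Mul(Add(0, 35), 65) = Mul(35, 65) = 2275)
Add(y, Function('K')(Function('W')(Add(-6, Mul(-1, k)), -12))) = Add(2275, Add(-2, Add(-6, Mul(-1, 1)))) = Add(2275, Add(-2, Add(-6, -1))) = Add(2275, Add(-2, -7)) = Add(2275, -9) = 2266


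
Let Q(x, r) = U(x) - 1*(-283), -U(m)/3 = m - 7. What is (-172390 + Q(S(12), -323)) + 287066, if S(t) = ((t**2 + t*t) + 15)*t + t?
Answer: 104036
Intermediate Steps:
U(m) = 21 - 3*m (U(m) = -3*(m - 7) = -3*(-7 + m) = 21 - 3*m)
S(t) = t + t*(15 + 2*t**2) (S(t) = ((t**2 + t**2) + 15)*t + t = (2*t**2 + 15)*t + t = (15 + 2*t**2)*t + t = t*(15 + 2*t**2) + t = t + t*(15 + 2*t**2))
Q(x, r) = 304 - 3*x (Q(x, r) = (21 - 3*x) - 1*(-283) = (21 - 3*x) + 283 = 304 - 3*x)
(-172390 + Q(S(12), -323)) + 287066 = (-172390 + (304 - 6*12*(8 + 12**2))) + 287066 = (-172390 + (304 - 6*12*(8 + 144))) + 287066 = (-172390 + (304 - 6*12*152)) + 287066 = (-172390 + (304 - 3*3648)) + 287066 = (-172390 + (304 - 10944)) + 287066 = (-172390 - 10640) + 287066 = -183030 + 287066 = 104036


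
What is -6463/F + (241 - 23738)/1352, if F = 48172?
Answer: -285158865/16282136 ≈ -17.514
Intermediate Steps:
-6463/F + (241 - 23738)/1352 = -6463/48172 + (241 - 23738)/1352 = -6463*1/48172 - 23497*1/1352 = -6463/48172 - 23497/1352 = -285158865/16282136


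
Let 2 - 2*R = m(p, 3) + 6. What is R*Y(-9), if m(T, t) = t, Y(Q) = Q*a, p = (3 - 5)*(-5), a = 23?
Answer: 1449/2 ≈ 724.50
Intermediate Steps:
p = 10 (p = -2*(-5) = 10)
Y(Q) = 23*Q (Y(Q) = Q*23 = 23*Q)
R = -7/2 (R = 1 - (3 + 6)/2 = 1 - ½*9 = 1 - 9/2 = -7/2 ≈ -3.5000)
R*Y(-9) = -161*(-9)/2 = -7/2*(-207) = 1449/2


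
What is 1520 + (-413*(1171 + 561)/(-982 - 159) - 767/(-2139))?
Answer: 748663793/348657 ≈ 2147.3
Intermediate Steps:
1520 + (-413*(1171 + 561)/(-982 - 159) - 767/(-2139)) = 1520 + (-413/((-1141/1732)) - 767*(-1/2139)) = 1520 + (-413/((-1141*1/1732)) + 767/2139) = 1520 + (-413/(-1141/1732) + 767/2139) = 1520 + (-413*(-1732/1141) + 767/2139) = 1520 + (102188/163 + 767/2139) = 1520 + 218705153/348657 = 748663793/348657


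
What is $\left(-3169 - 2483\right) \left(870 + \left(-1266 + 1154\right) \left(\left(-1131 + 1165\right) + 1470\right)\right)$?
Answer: $947150856$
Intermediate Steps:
$\left(-3169 - 2483\right) \left(870 + \left(-1266 + 1154\right) \left(\left(-1131 + 1165\right) + 1470\right)\right) = - 5652 \left(870 - 112 \left(34 + 1470\right)\right) = - 5652 \left(870 - 168448\right) = \left(-5652\right) \left(-167578\right) = 947150856$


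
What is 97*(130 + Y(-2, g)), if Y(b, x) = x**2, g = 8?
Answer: 18818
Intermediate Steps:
97*(130 + Y(-2, g)) = 97*(130 + 8**2) = 97*(130 + 64) = 97*194 = 18818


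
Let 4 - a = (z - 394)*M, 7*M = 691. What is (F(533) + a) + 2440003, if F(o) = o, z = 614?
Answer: 16931760/7 ≈ 2.4188e+6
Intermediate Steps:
M = 691/7 (M = (⅐)*691 = 691/7 ≈ 98.714)
a = -151992/7 (a = 4 - (614 - 394)*691/7 = 4 - 220*691/7 = 4 - 1*152020/7 = 4 - 152020/7 = -151992/7 ≈ -21713.)
(F(533) + a) + 2440003 = (533 - 151992/7) + 2440003 = -148261/7 + 2440003 = 16931760/7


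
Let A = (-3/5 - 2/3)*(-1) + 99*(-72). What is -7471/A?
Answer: 112065/106901 ≈ 1.0483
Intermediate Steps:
A = -106901/15 (A = (-3*⅕ - 2*⅓)*(-1) - 7128 = (-⅗ - ⅔)*(-1) - 7128 = -19/15*(-1) - 7128 = 19/15 - 7128 = -106901/15 ≈ -7126.7)
-7471/A = -7471/(-106901/15) = -7471*(-15/106901) = 112065/106901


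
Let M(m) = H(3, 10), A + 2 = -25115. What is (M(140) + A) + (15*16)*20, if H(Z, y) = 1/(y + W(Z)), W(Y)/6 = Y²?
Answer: -1300287/64 ≈ -20317.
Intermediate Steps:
A = -25117 (A = -2 - 25115 = -25117)
W(Y) = 6*Y²
H(Z, y) = 1/(y + 6*Z²)
M(m) = 1/64 (M(m) = 1/(10 + 6*3²) = 1/(10 + 6*9) = 1/(10 + 54) = 1/64)
(M(140) + A) + (15*16)*20 = (1/64 - 25117) + (15*16)*20 = -1607487/64 + 240*20 = -1607487/64 + 4800 = -1300287/64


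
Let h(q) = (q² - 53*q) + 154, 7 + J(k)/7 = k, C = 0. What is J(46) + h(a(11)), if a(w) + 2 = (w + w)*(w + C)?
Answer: 45307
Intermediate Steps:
J(k) = -49 + 7*k
a(w) = -2 + 2*w² (a(w) = -2 + (w + w)*(w + 0) = -2 + (2*w)*w = -2 + 2*w²)
h(q) = 154 + q² - 53*q
J(46) + h(a(11)) = (-49 + 7*46) + (154 + (-2 + 2*11²)² - 53*(-2 + 2*11²)) = (-49 + 322) + (154 + (-2 + 2*121)² - 53*(-2 + 2*121)) = 273 + (154 + (-2 + 242)² - 53*(-2 + 242)) = 273 + (154 + 240² - 53*240) = 273 + (154 + 57600 - 12720) = 273 + 45034 = 45307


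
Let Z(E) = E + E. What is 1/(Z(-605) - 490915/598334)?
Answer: -598334/724475055 ≈ -0.00082589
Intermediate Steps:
Z(E) = 2*E
1/(Z(-605) - 490915/598334) = 1/(2*(-605) - 490915/598334) = 1/(-1210 - 490915*1/598334) = 1/(-1210 - 490915/598334) = 1/(-724475055/598334) = -598334/724475055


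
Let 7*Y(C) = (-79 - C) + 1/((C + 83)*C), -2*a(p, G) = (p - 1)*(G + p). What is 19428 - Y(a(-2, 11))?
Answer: 1418314339/72954 ≈ 19441.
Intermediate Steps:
a(p, G) = -(-1 + p)*(G + p)/2 (a(p, G) = -(p - 1)*(G + p)/2 = -(-1 + p)*(G + p)/2)
Y(C) = -79/7 - C/7 + 1/(7*C*(83 + C)) (Y(C) = ((-79 - C) + 1/((C + 83)*C))/7 = ((-79 - C) + 1/((83 + C)*C))/7 = ((-79 - C) + 1/(C*(83 + C)))/7 = (-79 - C + 1/(C*(83 + C)))/7 = -79/7 - C/7 + 1/(7*C*(83 + C)))
19428 - Y(a(-2, 11)) = 19428 - (1 - ((1/2)*11 + (1/2)*(-2) - 1/2*(-2)**2 - 1/2*11*(-2))**3 - 6557*((1/2)*11 + (1/2)*(-2) - 1/2*(-2)**2 - 1/2*11*(-2)) - 162*((1/2)*11 + (1/2)*(-2) - 1/2*(-2)**2 - 1/2*11*(-2))**2)/(7*((1/2)*11 + (1/2)*(-2) - 1/2*(-2)**2 - 1/2*11*(-2))*(83 + ((1/2)*11 + (1/2)*(-2) - 1/2*(-2)**2 - 1/2*11*(-2)))) = 19428 - (1 - (11/2 - 1 - 1/2*4 + 11)**3 - 6557*(11/2 - 1 - 1/2*4 + 11) - 162*(11/2 - 1 - 1/2*4 + 11)**2)/(7*(11/2 - 1 - 1/2*4 + 11)*(83 + (11/2 - 1 - 1/2*4 + 11))) = 19428 - (1 - (11/2 - 1 - 2 + 11)**3 - 6557*(11/2 - 1 - 2 + 11) - 162*(11/2 - 1 - 2 + 11)**2)/(7*(11/2 - 1 - 2 + 11)*(83 + (11/2 - 1 - 2 + 11))) = 19428 - (1 - (27/2)**3 - 6557*27/2 - 162*(27/2)**2)/(7*27/2*(83 + 27/2)) = 19428 - 2*(1 - 1*19683/8 - 177039/2 - 162*729/4)/(7*27*193/2) = 19428 - 2*2*(1 - 19683/8 - 177039/2 - 59049/2)/(7*27*193) = 19428 - 2*2*(-964027)/(7*27*193*8) = 19428 - 1*(-964027/72954) = 19428 + 964027/72954 = 1418314339/72954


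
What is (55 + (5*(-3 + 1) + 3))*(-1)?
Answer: -48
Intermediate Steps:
(55 + (5*(-3 + 1) + 3))*(-1) = (55 + (5*(-2) + 3))*(-1) = (55 + (-10 + 3))*(-1) = (55 - 7)*(-1) = 48*(-1) = -48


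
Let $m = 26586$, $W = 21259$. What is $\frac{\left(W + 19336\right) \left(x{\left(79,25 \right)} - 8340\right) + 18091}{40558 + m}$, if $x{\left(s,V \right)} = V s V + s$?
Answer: $\frac{1669040921}{67144} \approx 24858.0$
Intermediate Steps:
$x{\left(s,V \right)} = s + s V^{2}$ ($x{\left(s,V \right)} = s V^{2} + s = s + s V^{2}$)
$\frac{\left(W + 19336\right) \left(x{\left(79,25 \right)} - 8340\right) + 18091}{40558 + m} = \frac{\left(21259 + 19336\right) \left(79 \left(1 + 25^{2}\right) - 8340\right) + 18091}{40558 + 26586} = \frac{40595 \left(79 \left(1 + 625\right) - 8340\right) + 18091}{67144} = \left(40595 \left(79 \cdot 626 - 8340\right) + 18091\right) \frac{1}{67144} = \left(40595 \left(49454 - 8340\right) + 18091\right) \frac{1}{67144} = \left(40595 \cdot 41114 + 18091\right) \frac{1}{67144} = \left(1669022830 + 18091\right) \frac{1}{67144} = 1669040921 \cdot \frac{1}{67144} = \frac{1669040921}{67144}$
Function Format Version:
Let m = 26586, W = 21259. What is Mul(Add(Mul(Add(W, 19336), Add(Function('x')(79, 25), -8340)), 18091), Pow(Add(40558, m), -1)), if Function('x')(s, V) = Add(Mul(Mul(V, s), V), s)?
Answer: Rational(1669040921, 67144) ≈ 24858.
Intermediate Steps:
Function('x')(s, V) = Add(s, Mul(s, Pow(V, 2))) (Function('x')(s, V) = Add(Mul(s, Pow(V, 2)), s) = Add(s, Mul(s, Pow(V, 2))))
Mul(Add(Mul(Add(W, 19336), Add(Function('x')(79, 25), -8340)), 18091), Pow(Add(40558, m), -1)) = Mul(Add(Mul(Add(21259, 19336), Add(Mul(79, Add(1, Pow(25, 2))), -8340)), 18091), Pow(Add(40558, 26586), -1)) = Mul(Add(Mul(40595, Add(Mul(79, Add(1, 625)), -8340)), 18091), Pow(67144, -1)) = Mul(Add(Mul(40595, Add(Mul(79, 626), -8340)), 18091), Rational(1, 67144)) = Mul(Add(Mul(40595, Add(49454, -8340)), 18091), Rational(1, 67144)) = Mul(Add(Mul(40595, 41114), 18091), Rational(1, 67144)) = Mul(Add(1669022830, 18091), Rational(1, 67144)) = Mul(1669040921, Rational(1, 67144)) = Rational(1669040921, 67144)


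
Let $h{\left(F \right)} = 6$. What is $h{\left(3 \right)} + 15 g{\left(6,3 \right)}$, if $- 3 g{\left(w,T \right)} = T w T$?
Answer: $-264$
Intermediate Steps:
$g{\left(w,T \right)} = - \frac{w T^{2}}{3}$ ($g{\left(w,T \right)} = - \frac{T w T}{3} = - \frac{w T^{2}}{3}$)
$h{\left(3 \right)} + 15 g{\left(6,3 \right)} = 6 + 15 \left(\left(- \frac{1}{3}\right) 6 \cdot 3^{2}\right) = 6 + 15 \left(\left(- \frac{1}{3}\right) 6 \cdot 9\right) = 6 + 15 \left(-18\right) = 6 - 270 = -264$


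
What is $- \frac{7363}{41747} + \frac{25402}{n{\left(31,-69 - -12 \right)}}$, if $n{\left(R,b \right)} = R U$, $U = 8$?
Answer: $\frac{529315635}{5176628} \approx 102.25$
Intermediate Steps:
$n{\left(R,b \right)} = 8 R$ ($n{\left(R,b \right)} = R 8 = 8 R$)
$- \frac{7363}{41747} + \frac{25402}{n{\left(31,-69 - -12 \right)}} = - \frac{7363}{41747} + \frac{25402}{8 \cdot 31} = \left(-7363\right) \frac{1}{41747} + \frac{25402}{248} = - \frac{7363}{41747} + 25402 \cdot \frac{1}{248} = - \frac{7363}{41747} + \frac{12701}{124} = \frac{529315635}{5176628}$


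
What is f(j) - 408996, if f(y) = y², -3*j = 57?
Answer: -408635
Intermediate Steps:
j = -19 (j = -⅓*57 = -19)
f(j) - 408996 = (-19)² - 408996 = 361 - 408996 = -408635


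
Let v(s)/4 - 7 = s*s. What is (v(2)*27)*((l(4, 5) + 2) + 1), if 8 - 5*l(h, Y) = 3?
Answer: 4752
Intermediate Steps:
v(s) = 28 + 4*s**2 (v(s) = 28 + 4*(s*s) = 28 + 4*s**2)
l(h, Y) = 1 (l(h, Y) = 8/5 - 1/5*3 = 8/5 - 3/5 = 1)
(v(2)*27)*((l(4, 5) + 2) + 1) = ((28 + 4*2**2)*27)*((1 + 2) + 1) = ((28 + 4*4)*27)*(3 + 1) = ((28 + 16)*27)*4 = (44*27)*4 = 1188*4 = 4752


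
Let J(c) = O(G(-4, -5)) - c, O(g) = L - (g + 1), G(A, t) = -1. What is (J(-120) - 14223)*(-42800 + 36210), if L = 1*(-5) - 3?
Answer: 92991490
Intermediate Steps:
L = -8 (L = -5 - 3 = -8)
O(g) = -9 - g (O(g) = -8 - (g + 1) = -8 - (1 + g) = -8 + (-1 - g) = -9 - g)
J(c) = -8 - c (J(c) = (-9 - 1*(-1)) - c = (-9 + 1) - c = -8 - c)
(J(-120) - 14223)*(-42800 + 36210) = ((-8 - 1*(-120)) - 14223)*(-42800 + 36210) = ((-8 + 120) - 14223)*(-6590) = (112 - 14223)*(-6590) = -14111*(-6590) = 92991490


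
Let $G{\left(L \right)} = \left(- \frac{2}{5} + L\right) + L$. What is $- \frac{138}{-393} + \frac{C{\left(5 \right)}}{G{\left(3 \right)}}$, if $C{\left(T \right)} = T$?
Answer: $\frac{4563}{3668} \approx 1.244$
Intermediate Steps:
$G{\left(L \right)} = - \frac{2}{5} + 2 L$ ($G{\left(L \right)} = \left(\left(-2\right) \frac{1}{5} + L\right) + L = \left(- \frac{2}{5} + L\right) + L = - \frac{2}{5} + 2 L$)
$- \frac{138}{-393} + \frac{C{\left(5 \right)}}{G{\left(3 \right)}} = - \frac{138}{-393} + \frac{5}{- \frac{2}{5} + 2 \cdot 3} = \left(-138\right) \left(- \frac{1}{393}\right) + \frac{5}{- \frac{2}{5} + 6} = \frac{46}{131} + \frac{5}{\frac{28}{5}} = \frac{46}{131} + 5 \cdot \frac{5}{28} = \frac{46}{131} + \frac{25}{28} = \frac{4563}{3668}$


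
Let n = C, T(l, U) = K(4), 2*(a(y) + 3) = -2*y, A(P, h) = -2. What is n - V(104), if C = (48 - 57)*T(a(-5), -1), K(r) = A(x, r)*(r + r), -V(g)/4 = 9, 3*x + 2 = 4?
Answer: 180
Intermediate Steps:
x = ⅔ (x = -⅔ + (⅓)*4 = -⅔ + 4/3 = ⅔ ≈ 0.66667)
V(g) = -36 (V(g) = -4*9 = -36)
K(r) = -4*r (K(r) = -2*(r + r) = -4*r)
a(y) = -3 - y (a(y) = -3 + (-2*y)/2 = -3 - y)
T(l, U) = -16 (T(l, U) = -4*4 = -16)
C = 144 (C = (48 - 57)*(-16) = -9*(-16) = 144)
n = 144
n - V(104) = 144 - 1*(-36) = 144 + 36 = 180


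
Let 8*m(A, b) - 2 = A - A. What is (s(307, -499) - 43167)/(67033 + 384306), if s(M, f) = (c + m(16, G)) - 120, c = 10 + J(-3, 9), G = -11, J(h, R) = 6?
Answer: -173083/1805356 ≈ -0.095872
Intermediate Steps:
m(A, b) = ¼ (m(A, b) = ¼ + (A - A)/8 = ¼ + (⅛)*0 = ¼ + 0 = ¼)
c = 16 (c = 10 + 6 = 16)
s(M, f) = -415/4 (s(M, f) = (16 + ¼) - 120 = 65/4 - 120 = -415/4)
(s(307, -499) - 43167)/(67033 + 384306) = (-415/4 - 43167)/(67033 + 384306) = -173083/4/451339 = -173083/4*1/451339 = -173083/1805356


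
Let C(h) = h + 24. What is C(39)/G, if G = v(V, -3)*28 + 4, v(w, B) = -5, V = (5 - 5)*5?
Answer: -63/136 ≈ -0.46324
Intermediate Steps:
V = 0 (V = 0*5 = 0)
G = -136 (G = -5*28 + 4 = -140 + 4 = -136)
C(h) = 24 + h
C(39)/G = (24 + 39)/(-136) = 63*(-1/136) = -63/136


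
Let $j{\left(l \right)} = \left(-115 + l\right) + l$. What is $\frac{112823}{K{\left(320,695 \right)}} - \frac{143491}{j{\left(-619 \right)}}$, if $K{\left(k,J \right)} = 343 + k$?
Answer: $\frac{82594684}{299013} \approx 276.22$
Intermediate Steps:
$j{\left(l \right)} = -115 + 2 l$
$\frac{112823}{K{\left(320,695 \right)}} - \frac{143491}{j{\left(-619 \right)}} = \frac{112823}{343 + 320} - \frac{143491}{-115 + 2 \left(-619\right)} = \frac{112823}{663} - \frac{143491}{-115 - 1238} = 112823 \cdot \frac{1}{663} - \frac{143491}{-1353} = \frac{112823}{663} - - \frac{143491}{1353} = \frac{112823}{663} + \frac{143491}{1353} = \frac{82594684}{299013}$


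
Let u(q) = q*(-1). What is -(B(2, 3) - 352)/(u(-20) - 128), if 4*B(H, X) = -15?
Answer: -1423/432 ≈ -3.2940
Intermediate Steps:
u(q) = -q
B(H, X) = -15/4 (B(H, X) = (¼)*(-15) = -15/4)
-(B(2, 3) - 352)/(u(-20) - 128) = -(-15/4 - 352)/(-1*(-20) - 128) = -(-1423)/(4*(20 - 128)) = -(-1423)/(4*(-108)) = -(-1423)*(-1)/(4*108) = -1*1423/432 = -1423/432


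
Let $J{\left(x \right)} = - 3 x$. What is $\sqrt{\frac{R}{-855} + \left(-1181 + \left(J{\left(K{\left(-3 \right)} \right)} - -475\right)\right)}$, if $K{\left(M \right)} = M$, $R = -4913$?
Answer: $\frac{i \sqrt{56147090}}{285} \approx 26.292 i$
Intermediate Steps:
$\sqrt{\frac{R}{-855} + \left(-1181 + \left(J{\left(K{\left(-3 \right)} \right)} - -475\right)\right)} = \sqrt{- \frac{4913}{-855} - 697} = \sqrt{\left(-4913\right) \left(- \frac{1}{855}\right) + \left(-1181 + \left(9 + 475\right)\right)} = \sqrt{\frac{4913}{855} + \left(-1181 + 484\right)} = \sqrt{\frac{4913}{855} - 697} = \sqrt{- \frac{591022}{855}} = \frac{i \sqrt{56147090}}{285}$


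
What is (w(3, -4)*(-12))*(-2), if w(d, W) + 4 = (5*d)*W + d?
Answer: -1464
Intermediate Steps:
w(d, W) = -4 + d + 5*W*d (w(d, W) = -4 + ((5*d)*W + d) = -4 + (5*W*d + d) = -4 + (d + 5*W*d) = -4 + d + 5*W*d)
(w(3, -4)*(-12))*(-2) = ((-4 + 3 + 5*(-4)*3)*(-12))*(-2) = ((-4 + 3 - 60)*(-12))*(-2) = -61*(-12)*(-2) = 732*(-2) = -1464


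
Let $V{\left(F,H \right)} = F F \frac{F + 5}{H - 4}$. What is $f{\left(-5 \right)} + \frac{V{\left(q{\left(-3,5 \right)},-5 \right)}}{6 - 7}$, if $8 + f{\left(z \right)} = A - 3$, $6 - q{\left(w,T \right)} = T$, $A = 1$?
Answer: $- \frac{28}{3} \approx -9.3333$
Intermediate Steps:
$q{\left(w,T \right)} = 6 - T$
$V{\left(F,H \right)} = \frac{F^{2} \left(5 + F\right)}{-4 + H}$ ($V{\left(F,H \right)} = F^{2} \frac{5 + F}{-4 + H} = \frac{F^{2} \left(5 + F\right)}{-4 + H}$)
$f{\left(z \right)} = -10$ ($f{\left(z \right)} = -8 + \left(1 - 3\right) = -8 - 2 = -10$)
$f{\left(-5 \right)} + \frac{V{\left(q{\left(-3,5 \right)},-5 \right)}}{6 - 7} = -10 + \frac{\left(6 - 5\right)^{2} \frac{1}{-4 - 5} \left(5 + \left(6 - 5\right)\right)}{6 - 7} = -10 + \frac{\left(6 - 5\right)^{2} \frac{1}{-9} \left(5 + \left(6 - 5\right)\right)}{6 - 7} = -10 + \frac{1^{2} \left(- \frac{1}{9}\right) \left(5 + 1\right)}{-1} = -10 - 1 \left(- \frac{1}{9}\right) 6 = -10 - - \frac{2}{3} = -10 + \frac{2}{3} = - \frac{28}{3}$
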